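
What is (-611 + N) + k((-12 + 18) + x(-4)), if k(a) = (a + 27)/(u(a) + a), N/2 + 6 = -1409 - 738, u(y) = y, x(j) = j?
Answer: -19639/4 ≈ -4909.8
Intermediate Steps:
N = -4306 (N = -12 + 2*(-1409 - 738) = -12 + 2*(-2147) = -12 - 4294 = -4306)
k(a) = (27 + a)/(2*a) (k(a) = (a + 27)/(a + a) = (27 + a)/((2*a)) = (27 + a)*(1/(2*a)) = (27 + a)/(2*a))
(-611 + N) + k((-12 + 18) + x(-4)) = (-611 - 4306) + (27 + ((-12 + 18) - 4))/(2*((-12 + 18) - 4)) = -4917 + (27 + (6 - 4))/(2*(6 - 4)) = -4917 + (½)*(27 + 2)/2 = -4917 + (½)*(½)*29 = -4917 + 29/4 = -19639/4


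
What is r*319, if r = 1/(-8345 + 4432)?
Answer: -319/3913 ≈ -0.081523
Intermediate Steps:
r = -1/3913 (r = 1/(-3913) = -1/3913 ≈ -0.00025556)
r*319 = -1/3913*319 = -319/3913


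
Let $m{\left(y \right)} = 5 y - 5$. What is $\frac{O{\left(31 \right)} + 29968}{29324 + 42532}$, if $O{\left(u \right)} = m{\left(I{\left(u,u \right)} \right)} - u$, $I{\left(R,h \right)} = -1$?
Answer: $\frac{29927}{71856} \approx 0.41649$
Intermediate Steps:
$m{\left(y \right)} = -5 + 5 y$
$O{\left(u \right)} = -10 - u$ ($O{\left(u \right)} = \left(-5 + 5 \left(-1\right)\right) - u = \left(-5 - 5\right) - u = -10 - u$)
$\frac{O{\left(31 \right)} + 29968}{29324 + 42532} = \frac{\left(-10 - 31\right) + 29968}{29324 + 42532} = \frac{\left(-10 - 31\right) + 29968}{71856} = \left(-41 + 29968\right) \frac{1}{71856} = 29927 \cdot \frac{1}{71856} = \frac{29927}{71856}$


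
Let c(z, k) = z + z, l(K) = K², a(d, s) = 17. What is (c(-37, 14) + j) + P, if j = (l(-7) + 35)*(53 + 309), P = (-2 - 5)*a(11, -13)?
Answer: 30215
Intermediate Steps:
c(z, k) = 2*z
P = -119 (P = (-2 - 5)*17 = -7*17 = -119)
j = 30408 (j = ((-7)² + 35)*(53 + 309) = (49 + 35)*362 = 84*362 = 30408)
(c(-37, 14) + j) + P = (2*(-37) + 30408) - 119 = (-74 + 30408) - 119 = 30334 - 119 = 30215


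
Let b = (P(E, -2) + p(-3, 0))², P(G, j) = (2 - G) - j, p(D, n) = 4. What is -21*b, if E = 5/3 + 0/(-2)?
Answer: -2527/3 ≈ -842.33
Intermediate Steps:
E = 5/3 (E = 5*(⅓) + 0*(-½) = 5/3 + 0 = 5/3 ≈ 1.6667)
P(G, j) = 2 - G - j
b = 361/9 (b = ((2 - 1*5/3 - 1*(-2)) + 4)² = ((2 - 5/3 + 2) + 4)² = (7/3 + 4)² = (19/3)² = 361/9 ≈ 40.111)
-21*b = -21*361/9 = -2527/3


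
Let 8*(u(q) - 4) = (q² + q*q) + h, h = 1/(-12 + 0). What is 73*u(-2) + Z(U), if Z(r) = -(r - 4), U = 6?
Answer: 34775/96 ≈ 362.24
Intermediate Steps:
h = -1/12 (h = 1/(-12) = -1/12 ≈ -0.083333)
Z(r) = 4 - r (Z(r) = -(-4 + r) = 4 - r)
u(q) = 383/96 + q²/4 (u(q) = 4 + ((q² + q*q) - 1/12)/8 = 4 + ((q² + q²) - 1/12)/8 = 4 + (2*q² - 1/12)/8 = 4 + (-1/12 + 2*q²)/8 = 4 + (-1/96 + q²/4) = 383/96 + q²/4)
73*u(-2) + Z(U) = 73*(383/96 + (¼)*(-2)²) + (4 - 1*6) = 73*(383/96 + (¼)*4) + (4 - 6) = 73*(383/96 + 1) - 2 = 73*(479/96) - 2 = 34967/96 - 2 = 34775/96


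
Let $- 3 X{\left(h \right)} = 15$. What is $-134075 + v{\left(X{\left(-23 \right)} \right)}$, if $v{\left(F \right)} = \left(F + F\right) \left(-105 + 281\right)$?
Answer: $-135835$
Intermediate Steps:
$X{\left(h \right)} = -5$ ($X{\left(h \right)} = \left(- \frac{1}{3}\right) 15 = -5$)
$v{\left(F \right)} = 352 F$ ($v{\left(F \right)} = 2 F 176 = 352 F$)
$-134075 + v{\left(X{\left(-23 \right)} \right)} = -134075 + 352 \left(-5\right) = -134075 - 1760 = -135835$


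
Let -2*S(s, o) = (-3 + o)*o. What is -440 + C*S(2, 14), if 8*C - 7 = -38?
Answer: -1133/8 ≈ -141.63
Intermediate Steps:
C = -31/8 (C = 7/8 + (⅛)*(-38) = 7/8 - 19/4 = -31/8 ≈ -3.8750)
S(s, o) = -o*(-3 + o)/2 (S(s, o) = -(-3 + o)*o/2 = -o*(-3 + o)/2)
-440 + C*S(2, 14) = -440 - 31*14*(3 - 1*14)/16 = -440 - 31*14*(3 - 14)/16 = -440 - 31*14*(-11)/16 = -440 - 31/8*(-77) = -440 + 2387/8 = -1133/8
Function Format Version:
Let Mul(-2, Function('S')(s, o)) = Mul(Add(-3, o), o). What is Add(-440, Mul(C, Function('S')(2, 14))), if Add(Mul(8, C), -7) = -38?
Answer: Rational(-1133, 8) ≈ -141.63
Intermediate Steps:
C = Rational(-31, 8) (C = Add(Rational(7, 8), Mul(Rational(1, 8), -38)) = Add(Rational(7, 8), Rational(-19, 4)) = Rational(-31, 8) ≈ -3.8750)
Function('S')(s, o) = Mul(Rational(-1, 2), o, Add(-3, o)) (Function('S')(s, o) = Mul(Rational(-1, 2), Mul(Add(-3, o), o)) = Mul(Rational(-1, 2), Mul(o, Add(-3, o))) = Mul(Rational(-1, 2), o, Add(-3, o)))
Add(-440, Mul(C, Function('S')(2, 14))) = Add(-440, Mul(Rational(-31, 8), Mul(Rational(1, 2), 14, Add(3, Mul(-1, 14))))) = Add(-440, Mul(Rational(-31, 8), Mul(Rational(1, 2), 14, Add(3, -14)))) = Add(-440, Mul(Rational(-31, 8), Mul(Rational(1, 2), 14, -11))) = Add(-440, Mul(Rational(-31, 8), -77)) = Add(-440, Rational(2387, 8)) = Rational(-1133, 8)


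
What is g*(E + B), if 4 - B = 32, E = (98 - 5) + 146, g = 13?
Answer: 2743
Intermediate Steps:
E = 239 (E = 93 + 146 = 239)
B = -28 (B = 4 - 1*32 = 4 - 32 = -28)
g*(E + B) = 13*(239 - 28) = 13*211 = 2743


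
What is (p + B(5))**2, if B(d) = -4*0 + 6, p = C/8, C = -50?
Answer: 1/16 ≈ 0.062500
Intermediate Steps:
p = -25/4 (p = -50/8 = -50*1/8 = -25/4 ≈ -6.2500)
B(d) = 6 (B(d) = 0 + 6 = 6)
(p + B(5))**2 = (-25/4 + 6)**2 = (-1/4)**2 = 1/16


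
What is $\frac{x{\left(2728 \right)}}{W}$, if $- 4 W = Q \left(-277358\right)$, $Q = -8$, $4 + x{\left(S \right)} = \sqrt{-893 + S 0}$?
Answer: $\frac{1}{138679} - \frac{i \sqrt{893}}{554716} \approx 7.2109 \cdot 10^{-6} - 5.3871 \cdot 10^{-5} i$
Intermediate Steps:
$x{\left(S \right)} = -4 + i \sqrt{893}$ ($x{\left(S \right)} = -4 + \sqrt{-893 + S 0} = -4 + \sqrt{-893 + 0} = -4 + \sqrt{-893} = -4 + i \sqrt{893}$)
$W = -554716$ ($W = - \frac{\left(-8\right) \left(-277358\right)}{4} = \left(- \frac{1}{4}\right) 2218864 = -554716$)
$\frac{x{\left(2728 \right)}}{W} = \frac{-4 + i \sqrt{893}}{-554716} = \left(-4 + i \sqrt{893}\right) \left(- \frac{1}{554716}\right) = \frac{1}{138679} - \frac{i \sqrt{893}}{554716}$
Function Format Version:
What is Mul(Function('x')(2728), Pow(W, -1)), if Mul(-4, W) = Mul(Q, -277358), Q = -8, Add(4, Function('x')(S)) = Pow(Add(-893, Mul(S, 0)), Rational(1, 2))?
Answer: Add(Rational(1, 138679), Mul(Rational(-1, 554716), I, Pow(893, Rational(1, 2)))) ≈ Add(7.2109e-6, Mul(-5.3871e-5, I))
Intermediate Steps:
Function('x')(S) = Add(-4, Mul(I, Pow(893, Rational(1, 2)))) (Function('x')(S) = Add(-4, Pow(Add(-893, Mul(S, 0)), Rational(1, 2))) = Add(-4, Pow(Add(-893, 0), Rational(1, 2))) = Add(-4, Pow(-893, Rational(1, 2))) = Add(-4, Mul(I, Pow(893, Rational(1, 2)))))
W = -554716 (W = Mul(Rational(-1, 4), Mul(-8, -277358)) = Mul(Rational(-1, 4), 2218864) = -554716)
Mul(Function('x')(2728), Pow(W, -1)) = Mul(Add(-4, Mul(I, Pow(893, Rational(1, 2)))), Pow(-554716, -1)) = Mul(Add(-4, Mul(I, Pow(893, Rational(1, 2)))), Rational(-1, 554716)) = Add(Rational(1, 138679), Mul(Rational(-1, 554716), I, Pow(893, Rational(1, 2))))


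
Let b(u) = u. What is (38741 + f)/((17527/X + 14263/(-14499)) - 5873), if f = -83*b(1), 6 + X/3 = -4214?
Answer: -2365319883240/359488983791 ≈ -6.5797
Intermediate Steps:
X = -12660 (X = -18 + 3*(-4214) = -18 - 12642 = -12660)
f = -83 (f = -83*1 = -83)
(38741 + f)/((17527/X + 14263/(-14499)) - 5873) = (38741 - 83)/((17527/(-12660) + 14263/(-14499)) - 5873) = 38658/((17527*(-1/12660) + 14263*(-1/14499)) - 5873) = 38658/((-17527/12660 - 14263/14499) - 5873) = 38658/(-144897851/61185780 - 5873) = 38658/(-359488983791/61185780) = 38658*(-61185780/359488983791) = -2365319883240/359488983791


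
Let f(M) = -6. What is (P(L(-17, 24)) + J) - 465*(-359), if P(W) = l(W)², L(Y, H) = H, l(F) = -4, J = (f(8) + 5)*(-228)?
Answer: 167179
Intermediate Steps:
J = 228 (J = (-6 + 5)*(-228) = -1*(-228) = 228)
P(W) = 16 (P(W) = (-4)² = 16)
(P(L(-17, 24)) + J) - 465*(-359) = (16 + 228) - 465*(-359) = 244 + 166935 = 167179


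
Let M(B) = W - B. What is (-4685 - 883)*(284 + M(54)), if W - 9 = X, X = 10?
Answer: -1386432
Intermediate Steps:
W = 19 (W = 9 + 10 = 19)
M(B) = 19 - B
(-4685 - 883)*(284 + M(54)) = (-4685 - 883)*(284 + (19 - 1*54)) = -5568*(284 + (19 - 54)) = -5568*(284 - 35) = -5568*249 = -1386432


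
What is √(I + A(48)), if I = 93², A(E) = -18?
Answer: 3*√959 ≈ 92.903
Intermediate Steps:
I = 8649
√(I + A(48)) = √(8649 - 18) = √8631 = 3*√959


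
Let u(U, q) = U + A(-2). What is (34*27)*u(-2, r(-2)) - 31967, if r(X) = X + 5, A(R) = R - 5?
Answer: -40229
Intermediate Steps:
A(R) = -5 + R
r(X) = 5 + X
u(U, q) = -7 + U (u(U, q) = U + (-5 - 2) = U - 7 = -7 + U)
(34*27)*u(-2, r(-2)) - 31967 = (34*27)*(-7 - 2) - 31967 = 918*(-9) - 31967 = -8262 - 31967 = -40229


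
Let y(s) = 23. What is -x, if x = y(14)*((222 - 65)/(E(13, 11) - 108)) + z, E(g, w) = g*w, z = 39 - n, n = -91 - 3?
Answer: -8266/35 ≈ -236.17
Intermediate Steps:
n = -94
z = 133 (z = 39 - 1*(-94) = 39 + 94 = 133)
x = 8266/35 (x = 23*((222 - 65)/(13*11 - 108)) + 133 = 23*(157/(143 - 108)) + 133 = 23*(157/35) + 133 = 3611/35 + 133 = 8266/35 ≈ 236.17)
-x = -1*8266/35 = -8266/35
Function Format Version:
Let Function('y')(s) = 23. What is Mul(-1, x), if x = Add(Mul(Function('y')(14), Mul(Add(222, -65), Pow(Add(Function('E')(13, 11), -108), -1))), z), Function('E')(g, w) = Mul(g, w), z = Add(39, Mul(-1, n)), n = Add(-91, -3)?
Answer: Rational(-8266, 35) ≈ -236.17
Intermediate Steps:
n = -94
z = 133 (z = Add(39, Mul(-1, -94)) = Add(39, 94) = 133)
x = Rational(8266, 35) (x = Add(Mul(23, Mul(Add(222, -65), Pow(Add(Mul(13, 11), -108), -1))), 133) = Add(Mul(23, Mul(157, Pow(Add(143, -108), -1))), 133) = Add(Mul(23, Mul(157, Pow(35, -1))), 133) = Add(Mul(23, Mul(157, Rational(1, 35))), 133) = Add(Mul(23, Rational(157, 35)), 133) = Add(Rational(3611, 35), 133) = Rational(8266, 35) ≈ 236.17)
Mul(-1, x) = Mul(-1, Rational(8266, 35)) = Rational(-8266, 35)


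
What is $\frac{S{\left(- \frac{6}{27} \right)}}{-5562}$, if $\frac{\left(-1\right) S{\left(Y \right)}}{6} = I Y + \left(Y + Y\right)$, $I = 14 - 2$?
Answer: $- \frac{28}{8343} \approx -0.0033561$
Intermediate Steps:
$I = 12$
$S{\left(Y \right)} = - 84 Y$ ($S{\left(Y \right)} = - 6 \left(12 Y + \left(Y + Y\right)\right) = - 6 \left(12 Y + 2 Y\right) = - 6 \cdot 14 Y = - 84 Y$)
$\frac{S{\left(- \frac{6}{27} \right)}}{-5562} = \frac{\left(-84\right) \left(- \frac{6}{27}\right)}{-5562} = - 84 \left(\left(-6\right) \frac{1}{27}\right) \left(- \frac{1}{5562}\right) = \left(-84\right) \left(- \frac{2}{9}\right) \left(- \frac{1}{5562}\right) = \frac{56}{3} \left(- \frac{1}{5562}\right) = - \frac{28}{8343}$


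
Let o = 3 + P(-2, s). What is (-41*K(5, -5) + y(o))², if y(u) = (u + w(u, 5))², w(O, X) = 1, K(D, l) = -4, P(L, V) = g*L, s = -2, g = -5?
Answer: 129600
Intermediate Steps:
P(L, V) = -5*L
o = 13 (o = 3 - 5*(-2) = 3 + 10 = 13)
y(u) = (1 + u)² (y(u) = (u + 1)² = (1 + u)²)
(-41*K(5, -5) + y(o))² = (-41*(-4) + (1 + 13)²)² = (164 + 14²)² = (164 + 196)² = 360² = 129600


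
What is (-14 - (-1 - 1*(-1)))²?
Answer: 196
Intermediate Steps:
(-14 - (-1 - 1*(-1)))² = (-14 - (-1 + 1))² = (-14 - 1*0)² = (-14 + 0)² = (-14)² = 196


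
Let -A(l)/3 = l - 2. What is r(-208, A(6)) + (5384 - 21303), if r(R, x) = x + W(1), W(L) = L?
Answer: -15930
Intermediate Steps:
A(l) = 6 - 3*l (A(l) = -3*(l - 2) = -3*(-2 + l) = 6 - 3*l)
r(R, x) = 1 + x (r(R, x) = x + 1 = 1 + x)
r(-208, A(6)) + (5384 - 21303) = (1 + (6 - 3*6)) + (5384 - 21303) = (1 + (6 - 18)) - 15919 = (1 - 12) - 15919 = -11 - 15919 = -15930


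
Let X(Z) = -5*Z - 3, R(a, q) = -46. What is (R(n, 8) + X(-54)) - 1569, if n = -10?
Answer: -1348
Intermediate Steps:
X(Z) = -3 - 5*Z
(R(n, 8) + X(-54)) - 1569 = (-46 + (-3 - 5*(-54))) - 1569 = (-46 + (-3 + 270)) - 1569 = (-46 + 267) - 1569 = 221 - 1569 = -1348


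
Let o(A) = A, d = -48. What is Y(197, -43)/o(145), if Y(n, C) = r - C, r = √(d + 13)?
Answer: 43/145 + I*√35/145 ≈ 0.29655 + 0.040801*I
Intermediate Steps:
r = I*√35 (r = √(-48 + 13) = √(-35) = I*√35 ≈ 5.9161*I)
Y(n, C) = -C + I*√35 (Y(n, C) = I*√35 - C = -C + I*√35)
Y(197, -43)/o(145) = (-1*(-43) + I*√35)/145 = (43 + I*√35)*(1/145) = 43/145 + I*√35/145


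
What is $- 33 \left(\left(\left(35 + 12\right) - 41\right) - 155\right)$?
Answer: $4917$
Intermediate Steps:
$- 33 \left(\left(\left(35 + 12\right) - 41\right) - 155\right) = - 33 \left(\left(47 - 41\right) - 155\right) = - 33 \left(6 - 155\right) = \left(-33\right) \left(-149\right) = 4917$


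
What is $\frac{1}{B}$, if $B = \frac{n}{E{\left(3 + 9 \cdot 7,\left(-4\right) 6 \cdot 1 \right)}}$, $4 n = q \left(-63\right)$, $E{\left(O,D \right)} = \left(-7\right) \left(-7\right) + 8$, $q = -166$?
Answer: $\frac{38}{1743} \approx 0.021802$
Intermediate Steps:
$E{\left(O,D \right)} = 57$ ($E{\left(O,D \right)} = 49 + 8 = 57$)
$n = \frac{5229}{2}$ ($n = \frac{\left(-166\right) \left(-63\right)}{4} = \frac{1}{4} \cdot 10458 = \frac{5229}{2} \approx 2614.5$)
$B = \frac{1743}{38}$ ($B = \frac{5229}{2 \cdot 57} = \frac{5229}{2} \cdot \frac{1}{57} = \frac{1743}{38} \approx 45.868$)
$\frac{1}{B} = \frac{1}{\frac{1743}{38}} = \frac{38}{1743}$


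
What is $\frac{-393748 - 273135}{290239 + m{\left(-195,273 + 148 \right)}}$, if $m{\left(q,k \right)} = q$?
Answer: $- \frac{666883}{290044} \approx -2.2992$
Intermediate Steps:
$\frac{-393748 - 273135}{290239 + m{\left(-195,273 + 148 \right)}} = \frac{-393748 - 273135}{290239 - 195} = - \frac{666883}{290044}$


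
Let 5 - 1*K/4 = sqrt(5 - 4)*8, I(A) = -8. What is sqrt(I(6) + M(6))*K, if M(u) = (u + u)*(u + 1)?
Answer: -24*sqrt(19) ≈ -104.61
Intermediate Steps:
M(u) = 2*u*(1 + u) (M(u) = (2*u)*(1 + u) = 2*u*(1 + u))
K = -12 (K = 20 - 4*sqrt(5 - 4)*8 = 20 - 4*sqrt(1)*8 = 20 - 4*8 = 20 - 32 = -12)
sqrt(I(6) + M(6))*K = sqrt(-8 + 2*6*(1 + 6))*(-12) = sqrt(-8 + 2*6*7)*(-12) = sqrt(-8 + 84)*(-12) = sqrt(76)*(-12) = (2*sqrt(19))*(-12) = -24*sqrt(19)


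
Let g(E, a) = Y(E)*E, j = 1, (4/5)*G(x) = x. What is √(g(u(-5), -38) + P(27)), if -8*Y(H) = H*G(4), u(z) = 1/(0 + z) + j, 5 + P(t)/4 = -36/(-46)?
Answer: I*√228390/115 ≈ 4.1557*I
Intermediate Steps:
G(x) = 5*x/4
P(t) = -388/23 (P(t) = -20 + 4*(-36/(-46)) = -20 + 4*(-36*(-1/46)) = -20 + 4*(18/23) = -20 + 72/23 = -388/23)
u(z) = 1 + 1/z (u(z) = 1/(0 + z) + 1 = 1/z + 1 = 1 + 1/z)
Y(H) = -5*H/8 (Y(H) = -H*(5/4)*4/8 = -H*5/8 = -5*H/8)
g(E, a) = -5*E²/8 (g(E, a) = (-5*E/8)*E = -5*E²/8)
√(g(u(-5), -38) + P(27)) = √(-5*(1 - 5)²/25/8 - 388/23) = √(-5*(-⅕*(-4))²/8 - 388/23) = √(-5*(⅘)²/8 - 388/23) = √(-5/8*16/25 - 388/23) = √(-⅖ - 388/23) = √(-1986/115) = I*√228390/115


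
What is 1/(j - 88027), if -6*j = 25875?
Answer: -2/184679 ≈ -1.0830e-5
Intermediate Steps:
j = -8625/2 (j = -⅙*25875 = -8625/2 ≈ -4312.5)
1/(j - 88027) = 1/(-8625/2 - 88027) = 1/(-184679/2) = -2/184679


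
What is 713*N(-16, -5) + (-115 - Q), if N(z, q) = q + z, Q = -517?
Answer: -14571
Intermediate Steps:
713*N(-16, -5) + (-115 - Q) = 713*(-5 - 16) + (-115 - 1*(-517)) = 713*(-21) + (-115 + 517) = -14973 + 402 = -14571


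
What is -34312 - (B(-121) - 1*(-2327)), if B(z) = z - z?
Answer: -36639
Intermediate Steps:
B(z) = 0
-34312 - (B(-121) - 1*(-2327)) = -34312 - (0 - 1*(-2327)) = -34312 - (0 + 2327) = -34312 - 1*2327 = -34312 - 2327 = -36639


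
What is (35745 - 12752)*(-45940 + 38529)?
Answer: -170401123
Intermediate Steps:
(35745 - 12752)*(-45940 + 38529) = 22993*(-7411) = -170401123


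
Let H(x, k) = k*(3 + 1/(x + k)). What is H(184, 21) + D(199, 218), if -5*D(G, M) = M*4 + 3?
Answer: -22939/205 ≈ -111.90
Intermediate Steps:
D(G, M) = -⅗ - 4*M/5 (D(G, M) = -(M*4 + 3)/5 = -(4*M + 3)/5 = -(3 + 4*M)/5 = -⅗ - 4*M/5)
H(x, k) = k*(3 + 1/(k + x))
H(184, 21) + D(199, 218) = 21*(1 + 3*21 + 3*184)/(21 + 184) + (-⅗ - ⅘*218) = 21*(1 + 63 + 552)/205 + (-⅗ - 872/5) = 21*(1/205)*616 - 175 = 12936/205 - 175 = -22939/205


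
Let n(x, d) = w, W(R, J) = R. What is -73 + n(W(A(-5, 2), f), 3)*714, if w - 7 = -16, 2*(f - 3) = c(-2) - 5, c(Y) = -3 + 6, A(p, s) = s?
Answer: -6499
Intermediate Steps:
c(Y) = 3
f = 2 (f = 3 + (3 - 5)/2 = 3 + (½)*(-2) = 3 - 1 = 2)
w = -9 (w = 7 - 16 = -9)
n(x, d) = -9
-73 + n(W(A(-5, 2), f), 3)*714 = -73 - 9*714 = -73 - 6426 = -6499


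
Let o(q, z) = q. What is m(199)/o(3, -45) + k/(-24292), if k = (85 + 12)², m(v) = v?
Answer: 4805881/72876 ≈ 65.946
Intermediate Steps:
k = 9409 (k = 97² = 9409)
m(199)/o(3, -45) + k/(-24292) = 199/3 + 9409/(-24292) = 199*(⅓) + 9409*(-1/24292) = 199/3 - 9409/24292 = 4805881/72876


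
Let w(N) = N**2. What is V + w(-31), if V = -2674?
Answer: -1713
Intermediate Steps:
V + w(-31) = -2674 + (-31)**2 = -2674 + 961 = -1713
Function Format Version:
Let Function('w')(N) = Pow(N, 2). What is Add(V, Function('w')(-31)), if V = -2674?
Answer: -1713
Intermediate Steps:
Add(V, Function('w')(-31)) = Add(-2674, Pow(-31, 2)) = Add(-2674, 961) = -1713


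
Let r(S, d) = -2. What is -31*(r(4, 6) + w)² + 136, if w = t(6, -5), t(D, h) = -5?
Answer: -1383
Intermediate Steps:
w = -5
-31*(r(4, 6) + w)² + 136 = -31*(-2 - 5)² + 136 = -31*(-7)² + 136 = -31*49 + 136 = -1519 + 136 = -1383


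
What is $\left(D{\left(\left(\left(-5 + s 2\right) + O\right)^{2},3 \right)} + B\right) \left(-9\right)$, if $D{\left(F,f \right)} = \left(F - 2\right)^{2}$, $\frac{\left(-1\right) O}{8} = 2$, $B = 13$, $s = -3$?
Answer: $-4756878$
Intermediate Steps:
$O = -16$ ($O = \left(-8\right) 2 = -16$)
$D{\left(F,f \right)} = \left(-2 + F\right)^{2}$
$\left(D{\left(\left(\left(-5 + s 2\right) + O\right)^{2},3 \right)} + B\right) \left(-9\right) = \left(\left(-2 + \left(\left(-5 - 6\right) - 16\right)^{2}\right)^{2} + 13\right) \left(-9\right) = \left(\left(-2 + \left(-11 - 16\right)^{2}\right)^{2} + 13\right) \left(-9\right) = \left(\left(-2 + \left(-27\right)^{2}\right)^{2} + 13\right) \left(-9\right) = \left(\left(-2 + 729\right)^{2} + 13\right) \left(-9\right) = \left(727^{2} + 13\right) \left(-9\right) = \left(528529 + 13\right) \left(-9\right) = 528542 \left(-9\right) = -4756878$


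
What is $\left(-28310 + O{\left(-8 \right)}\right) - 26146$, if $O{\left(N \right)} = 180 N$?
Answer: $-55896$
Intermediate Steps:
$\left(-28310 + O{\left(-8 \right)}\right) - 26146 = \left(-28310 + 180 \left(-8\right)\right) - 26146 = \left(-28310 - 1440\right) - 26146 = -29750 - 26146 = -55896$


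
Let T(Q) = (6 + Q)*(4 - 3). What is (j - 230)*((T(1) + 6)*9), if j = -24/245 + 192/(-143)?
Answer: -72976698/2695 ≈ -27079.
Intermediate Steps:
T(Q) = 6 + Q (T(Q) = (6 + Q)*1 = 6 + Q)
j = -50472/35035 (j = -24*1/245 + 192*(-1/143) = -24/245 - 192/143 = -50472/35035 ≈ -1.4406)
(j - 230)*((T(1) + 6)*9) = (-50472/35035 - 230)*(((6 + 1) + 6)*9) = -8108522*(7 + 6)*9/35035 = -8108522*9/2695 = -8108522/35035*117 = -72976698/2695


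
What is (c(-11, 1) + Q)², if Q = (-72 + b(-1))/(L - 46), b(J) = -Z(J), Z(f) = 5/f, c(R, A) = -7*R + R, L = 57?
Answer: 434281/121 ≈ 3589.1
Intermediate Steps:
c(R, A) = -6*R
b(J) = -5/J
Q = -67/11 (Q = (-72 - 5/(-1))/(57 - 46) = (-72 - 5*(-1))/11 = (-72 + 5)*(1/11) = -67*1/11 = -67/11 ≈ -6.0909)
(c(-11, 1) + Q)² = (-6*(-11) - 67/11)² = (66 - 67/11)² = (659/11)² = 434281/121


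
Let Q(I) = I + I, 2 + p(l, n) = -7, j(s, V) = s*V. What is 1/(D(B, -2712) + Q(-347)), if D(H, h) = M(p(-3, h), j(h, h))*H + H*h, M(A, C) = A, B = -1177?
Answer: 1/3201923 ≈ 3.1231e-7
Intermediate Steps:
j(s, V) = V*s
p(l, n) = -9 (p(l, n) = -2 - 7 = -9)
Q(I) = 2*I
D(H, h) = -9*H + H*h
1/(D(B, -2712) + Q(-347)) = 1/(-1177*(-9 - 2712) + 2*(-347)) = 1/(-1177*(-2721) - 694) = 1/(3202617 - 694) = 1/3201923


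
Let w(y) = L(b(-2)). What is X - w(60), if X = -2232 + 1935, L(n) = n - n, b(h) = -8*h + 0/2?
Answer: -297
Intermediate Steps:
b(h) = -8*h (b(h) = -4*2*h + 0*(1/2) = -4*2*h + 0 = -8*h + 0 = -8*h)
L(n) = 0
w(y) = 0
X = -297
X - w(60) = -297 - 1*0 = -297 + 0 = -297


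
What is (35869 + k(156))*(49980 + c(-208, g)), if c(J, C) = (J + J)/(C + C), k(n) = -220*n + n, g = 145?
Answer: 2471190172/29 ≈ 8.5213e+7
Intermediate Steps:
k(n) = -219*n
c(J, C) = J/C (c(J, C) = (2*J)/((2*C)) = (2*J)*(1/(2*C)) = J/C)
(35869 + k(156))*(49980 + c(-208, g)) = (35869 - 219*156)*(49980 - 208/145) = (35869 - 34164)*(49980 - 208*1/145) = 1705*(49980 - 208/145) = 1705*(7246892/145) = 2471190172/29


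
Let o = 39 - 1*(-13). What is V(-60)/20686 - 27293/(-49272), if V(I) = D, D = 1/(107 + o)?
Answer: 4987152553/9003291896 ≈ 0.55393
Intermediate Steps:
o = 52 (o = 39 + 13 = 52)
D = 1/159 (D = 1/(107 + 52) = 1/159 ≈ 0.0062893)
V(I) = 1/159
V(-60)/20686 - 27293/(-49272) = (1/159)/20686 - 27293/(-49272) = (1/159)*(1/20686) - 27293*(-1/49272) = 1/3289074 + 27293/49272 = 4987152553/9003291896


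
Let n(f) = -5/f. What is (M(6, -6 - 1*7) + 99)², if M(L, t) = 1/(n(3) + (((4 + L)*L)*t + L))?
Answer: 53070336900/5414929 ≈ 9800.8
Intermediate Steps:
M(L, t) = 1/(-5/3 + L + L*t*(4 + L)) (M(L, t) = 1/(-5/3 + (((4 + L)*L)*t + L)) = 1/(-5*⅓ + ((L*(4 + L))*t + L)) = 1/(-5/3 + (L*t*(4 + L) + L)) = 1/(-5/3 + (L + L*t*(4 + L))) = 1/(-5/3 + L + L*t*(4 + L)))
(M(6, -6 - 1*7) + 99)² = (3/(-5 + 3*6 + 3*(-6 - 1*7)*6² + 12*6*(-6 - 1*7)) + 99)² = (3/(-5 + 18 + 3*(-6 - 7)*36 + 12*6*(-6 - 7)) + 99)² = (3/(-5 + 18 + 3*(-13)*36 + 12*6*(-13)) + 99)² = (3/(-5 + 18 - 1404 - 936) + 99)² = (3/(-2327) + 99)² = (3*(-1/2327) + 99)² = (-3/2327 + 99)² = (230370/2327)² = 53070336900/5414929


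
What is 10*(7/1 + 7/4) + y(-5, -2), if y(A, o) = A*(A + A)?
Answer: 275/2 ≈ 137.50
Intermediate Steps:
y(A, o) = 2*A² (y(A, o) = A*(2*A) = 2*A²)
10*(7/1 + 7/4) + y(-5, -2) = 10*(7/1 + 7/4) + 2*(-5)² = 10*(7*1 + 7*(¼)) + 2*25 = 10*(7 + 7/4) + 50 = 10*(35/4) + 50 = 175/2 + 50 = 275/2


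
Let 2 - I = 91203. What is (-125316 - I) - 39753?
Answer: -73868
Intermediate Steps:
I = -91201 (I = 2 - 1*91203 = 2 - 91203 = -91201)
(-125316 - I) - 39753 = (-125316 - 1*(-91201)) - 39753 = (-125316 + 91201) - 39753 = -34115 - 39753 = -73868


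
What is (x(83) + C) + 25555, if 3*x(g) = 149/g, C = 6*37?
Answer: 6418622/249 ≈ 25778.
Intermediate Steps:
C = 222
x(g) = 149/(3*g) (x(g) = (149/g)/3 = 149/(3*g))
(x(83) + C) + 25555 = ((149/3)/83 + 222) + 25555 = ((149/3)*(1/83) + 222) + 25555 = (149/249 + 222) + 25555 = 55427/249 + 25555 = 6418622/249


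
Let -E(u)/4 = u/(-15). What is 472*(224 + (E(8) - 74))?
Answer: 1077104/15 ≈ 71807.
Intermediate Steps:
E(u) = 4*u/15 (E(u) = -4*u/(-15) = -4*u*(-1)/15 = -(-4)*u/15 = 4*u/15)
472*(224 + (E(8) - 74)) = 472*(224 + ((4/15)*8 - 74)) = 472*(224 + (32/15 - 74)) = 472*(224 - 1078/15) = 472*(2282/15) = 1077104/15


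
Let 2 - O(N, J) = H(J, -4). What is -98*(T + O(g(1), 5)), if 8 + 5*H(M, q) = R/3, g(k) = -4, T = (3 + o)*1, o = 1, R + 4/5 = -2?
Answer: -57232/75 ≈ -763.09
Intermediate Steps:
R = -14/5 (R = -4/5 - 2 = -14/5 ≈ -2.8000)
T = 4 (T = (3 + 1)*1 = 4*1 = 4)
H(M, q) = -134/75 (H(M, q) = -8/5 + (-14/5/3)/5 = -8/5 + (-14/5*1/3)/5 = -8/5 + (1/5)*(-14/15) = -8/5 - 14/75 = -134/75)
O(N, J) = 284/75 (O(N, J) = 2 - 1*(-134/75) = 2 + 134/75 = 284/75)
-98*(T + O(g(1), 5)) = -98*(4 + 284/75) = -98*584/75 = -57232/75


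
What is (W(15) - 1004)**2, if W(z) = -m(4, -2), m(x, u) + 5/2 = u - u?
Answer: 4012009/4 ≈ 1.0030e+6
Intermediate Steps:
m(x, u) = -5/2 (m(x, u) = -5/2 + (u - u) = -5/2 + 0 = -5/2)
W(z) = 5/2 (W(z) = -1*(-5/2) = 5/2)
(W(15) - 1004)**2 = (5/2 - 1004)**2 = (-2003/2)**2 = 4012009/4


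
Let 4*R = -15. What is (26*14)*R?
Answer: -1365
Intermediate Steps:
R = -15/4 (R = (1/4)*(-15) = -15/4 ≈ -3.7500)
(26*14)*R = (26*14)*(-15/4) = 364*(-15/4) = -1365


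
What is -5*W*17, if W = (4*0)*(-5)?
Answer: 0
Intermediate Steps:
W = 0 (W = 0*(-5) = 0)
-5*W*17 = -5*0*17 = 0*17 = 0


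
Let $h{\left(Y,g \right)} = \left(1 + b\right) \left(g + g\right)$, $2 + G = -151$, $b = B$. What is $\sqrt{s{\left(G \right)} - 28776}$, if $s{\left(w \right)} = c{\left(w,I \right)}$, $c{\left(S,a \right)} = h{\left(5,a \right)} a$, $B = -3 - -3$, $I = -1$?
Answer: $i \sqrt{28774} \approx 169.63 i$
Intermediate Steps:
$B = 0$ ($B = -3 + 3 = 0$)
$b = 0$
$G = -153$ ($G = -2 - 151 = -153$)
$h{\left(Y,g \right)} = 2 g$ ($h{\left(Y,g \right)} = \left(1 + 0\right) \left(g + g\right) = 1 \cdot 2 g = 2 g$)
$c{\left(S,a \right)} = 2 a^{2}$ ($c{\left(S,a \right)} = 2 a a = 2 a^{2}$)
$s{\left(w \right)} = 2$ ($s{\left(w \right)} = 2 \left(-1\right)^{2} = 2 \cdot 1 = 2$)
$\sqrt{s{\left(G \right)} - 28776} = \sqrt{2 - 28776} = \sqrt{-28774} = i \sqrt{28774}$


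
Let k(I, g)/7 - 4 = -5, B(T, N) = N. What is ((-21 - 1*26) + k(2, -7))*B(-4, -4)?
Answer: 216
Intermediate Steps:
k(I, g) = -7 (k(I, g) = 28 + 7*(-5) = 28 - 35 = -7)
((-21 - 1*26) + k(2, -7))*B(-4, -4) = ((-21 - 1*26) - 7)*(-4) = ((-21 - 26) - 7)*(-4) = (-47 - 7)*(-4) = -54*(-4) = 216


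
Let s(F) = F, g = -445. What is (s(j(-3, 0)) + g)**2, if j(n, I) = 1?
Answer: 197136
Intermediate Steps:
(s(j(-3, 0)) + g)**2 = (1 - 445)**2 = (-444)**2 = 197136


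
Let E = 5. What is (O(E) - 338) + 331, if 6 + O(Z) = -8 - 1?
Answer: -22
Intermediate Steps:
O(Z) = -15 (O(Z) = -6 + (-8 - 1) = -6 - 9 = -15)
(O(E) - 338) + 331 = (-15 - 338) + 331 = -353 + 331 = -22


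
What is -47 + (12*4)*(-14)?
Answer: -719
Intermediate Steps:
-47 + (12*4)*(-14) = -47 + 48*(-14) = -47 - 672 = -719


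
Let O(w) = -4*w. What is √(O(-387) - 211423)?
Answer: 5*I*√8395 ≈ 458.12*I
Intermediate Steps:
√(O(-387) - 211423) = √(-4*(-387) - 211423) = √(1548 - 211423) = √(-209875) = 5*I*√8395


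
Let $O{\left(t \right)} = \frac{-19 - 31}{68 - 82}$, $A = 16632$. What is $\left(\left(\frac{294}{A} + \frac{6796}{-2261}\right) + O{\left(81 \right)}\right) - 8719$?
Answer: $- \frac{7806086653}{895356} \approx -8718.4$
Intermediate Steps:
$O{\left(t \right)} = \frac{25}{7}$ ($O{\left(t \right)} = - \frac{50}{-14} = \left(-50\right) \left(- \frac{1}{14}\right) = \frac{25}{7}$)
$\left(\left(\frac{294}{A} + \frac{6796}{-2261}\right) + O{\left(81 \right)}\right) - 8719 = \left(\left(\frac{294}{16632} + \frac{6796}{-2261}\right) + \frac{25}{7}\right) - 8719 = \left(\left(294 \cdot \frac{1}{16632} + 6796 \left(- \frac{1}{2261}\right)\right) + \frac{25}{7}\right) - 8719 = \left(\left(\frac{7}{396} - \frac{6796}{2261}\right) + \frac{25}{7}\right) - 8719 = \left(- \frac{2675389}{895356} + \frac{25}{7}\right) - 8719 = \frac{522311}{895356} - 8719 = - \frac{7806086653}{895356}$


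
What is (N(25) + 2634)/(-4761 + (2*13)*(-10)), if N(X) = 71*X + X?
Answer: -4434/5021 ≈ -0.88309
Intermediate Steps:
N(X) = 72*X
(N(25) + 2634)/(-4761 + (2*13)*(-10)) = (72*25 + 2634)/(-4761 + (2*13)*(-10)) = (1800 + 2634)/(-4761 + 26*(-10)) = 4434/(-4761 - 260) = 4434/(-5021) = 4434*(-1/5021) = -4434/5021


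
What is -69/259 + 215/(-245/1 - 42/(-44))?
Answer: -227933/198653 ≈ -1.1474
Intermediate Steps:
-69/259 + 215/(-245/1 - 42/(-44)) = -69*1/259 + 215/(-245*1 - 42*(-1/44)) = -69/259 + 215/(-245 + 21/22) = -69/259 + 215/(-5369/22) = -69/259 + 215*(-22/5369) = -69/259 - 4730/5369 = -227933/198653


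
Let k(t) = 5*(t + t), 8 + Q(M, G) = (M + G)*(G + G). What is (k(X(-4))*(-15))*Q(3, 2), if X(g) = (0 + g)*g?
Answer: -28800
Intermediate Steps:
X(g) = g² (X(g) = g*g = g²)
Q(M, G) = -8 + 2*G*(G + M) (Q(M, G) = -8 + (M + G)*(G + G) = -8 + (G + M)*(2*G) = -8 + 2*G*(G + M))
k(t) = 10*t (k(t) = 5*(2*t) = 10*t)
(k(X(-4))*(-15))*Q(3, 2) = ((10*(-4)²)*(-15))*(-8 + 2*2² + 2*2*3) = ((10*16)*(-15))*(-8 + 2*4 + 12) = (160*(-15))*(-8 + 8 + 12) = -2400*12 = -28800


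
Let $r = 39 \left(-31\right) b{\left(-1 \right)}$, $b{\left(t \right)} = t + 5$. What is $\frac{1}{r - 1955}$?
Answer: $- \frac{1}{6791} \approx -0.00014725$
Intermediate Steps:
$b{\left(t \right)} = 5 + t$
$r = -4836$ ($r = 39 \left(-31\right) \left(5 - 1\right) = \left(-1209\right) 4 = -4836$)
$\frac{1}{r - 1955} = \frac{1}{-4836 - 1955} = \frac{1}{-6791} = - \frac{1}{6791}$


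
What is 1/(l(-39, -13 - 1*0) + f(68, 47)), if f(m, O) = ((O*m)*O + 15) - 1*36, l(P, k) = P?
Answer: 1/150152 ≈ 6.6599e-6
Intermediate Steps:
f(m, O) = -21 + m*O² (f(m, O) = (m*O² + 15) - 36 = (15 + m*O²) - 36 = -21 + m*O²)
1/(l(-39, -13 - 1*0) + f(68, 47)) = 1/(-39 + (-21 + 68*47²)) = 1/(-39 + (-21 + 68*2209)) = 1/(-39 + (-21 + 150212)) = 1/(-39 + 150191) = 1/150152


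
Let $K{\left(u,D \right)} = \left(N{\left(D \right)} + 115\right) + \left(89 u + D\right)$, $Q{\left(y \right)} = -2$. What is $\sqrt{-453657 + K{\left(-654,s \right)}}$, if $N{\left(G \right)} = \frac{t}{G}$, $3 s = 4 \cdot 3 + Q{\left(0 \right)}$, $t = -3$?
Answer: $\frac{i \sqrt{460571010}}{30} \approx 715.36 i$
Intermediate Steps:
$s = \frac{10}{3}$ ($s = \frac{4 \cdot 3 - 2}{3} = \frac{12 - 2}{3} = \frac{1}{3} \cdot 10 = \frac{10}{3} \approx 3.3333$)
$N{\left(G \right)} = - \frac{3}{G}$
$K{\left(u,D \right)} = 115 + D - \frac{3}{D} + 89 u$ ($K{\left(u,D \right)} = \left(- \frac{3}{D} + 115\right) + \left(89 u + D\right) = \left(115 - \frac{3}{D}\right) + \left(D + 89 u\right) = 115 + D - \frac{3}{D} + 89 u$)
$\sqrt{-453657 + K{\left(-654,s \right)}} = \sqrt{-453657 + \left(115 + \frac{10}{3} - \frac{3}{\frac{10}{3}} + 89 \left(-654\right)\right)} = \sqrt{-453657 + \left(115 + \frac{10}{3} - \frac{9}{10} - 58206\right)} = \sqrt{-453657 - \frac{1742657}{30}} = \sqrt{- \frac{15352367}{30}} = \frac{i \sqrt{460571010}}{30}$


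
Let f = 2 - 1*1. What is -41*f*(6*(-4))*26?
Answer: 25584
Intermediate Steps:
f = 1 (f = 2 - 1 = 1)
-41*f*(6*(-4))*26 = -41*1*(6*(-4))*26 = -41*1*(-24)*26 = -(-984)*26 = -41*(-24)*26 = 984*26 = 25584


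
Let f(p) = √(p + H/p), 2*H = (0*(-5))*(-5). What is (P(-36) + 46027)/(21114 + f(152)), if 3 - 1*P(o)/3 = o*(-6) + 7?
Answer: 478939419/222900422 - 45367*√38/222900422 ≈ 2.1474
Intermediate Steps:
P(o) = -12 + 18*o (P(o) = 9 - 3*(o*(-6) + 7) = 9 - 3*(-6*o + 7) = 9 - 3*(7 - 6*o) = 9 + (-21 + 18*o) = -12 + 18*o)
H = 0 (H = ((0*(-5))*(-5))/2 = (0*(-5))/2 = (½)*0 = 0)
f(p) = √p (f(p) = √(p + 0/p) = √(p + 0) = √p)
(P(-36) + 46027)/(21114 + f(152)) = ((-12 + 18*(-36)) + 46027)/(21114 + √152) = ((-12 - 648) + 46027)/(21114 + 2*√38) = (-660 + 46027)/(21114 + 2*√38) = 45367/(21114 + 2*√38)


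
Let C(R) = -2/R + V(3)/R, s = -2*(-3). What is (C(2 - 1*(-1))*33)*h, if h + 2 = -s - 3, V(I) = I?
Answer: -121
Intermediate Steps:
s = 6
C(R) = 1/R (C(R) = -2/R + 3/R = 1/R)
h = -11 (h = -2 + (-1*6 - 3) = -2 + (-6 - 3) = -2 - 9 = -11)
(C(2 - 1*(-1))*33)*h = (33/(2 - 1*(-1)))*(-11) = (33/(2 + 1))*(-11) = (33/3)*(-11) = ((1/3)*33)*(-11) = 11*(-11) = -121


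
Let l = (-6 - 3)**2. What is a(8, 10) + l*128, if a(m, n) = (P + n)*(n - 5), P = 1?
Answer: 10423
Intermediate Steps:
a(m, n) = (1 + n)*(-5 + n) (a(m, n) = (1 + n)*(n - 5) = (1 + n)*(-5 + n))
l = 81 (l = (-9)**2 = 81)
a(8, 10) + l*128 = (-5 + 10**2 - 4*10) + 81*128 = (-5 + 100 - 40) + 10368 = 55 + 10368 = 10423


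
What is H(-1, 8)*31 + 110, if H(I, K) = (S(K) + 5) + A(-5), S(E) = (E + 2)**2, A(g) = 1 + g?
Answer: 3241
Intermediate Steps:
S(E) = (2 + E)**2
H(I, K) = 1 + (2 + K)**2 (H(I, K) = ((2 + K)**2 + 5) + (1 - 5) = (5 + (2 + K)**2) - 4 = 1 + (2 + K)**2)
H(-1, 8)*31 + 110 = (1 + (2 + 8)**2)*31 + 110 = (1 + 10**2)*31 + 110 = (1 + 100)*31 + 110 = 101*31 + 110 = 3131 + 110 = 3241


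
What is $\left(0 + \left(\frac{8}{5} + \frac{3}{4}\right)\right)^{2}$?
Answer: $\frac{2209}{400} \approx 5.5225$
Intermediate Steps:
$\left(0 + \left(\frac{8}{5} + \frac{3}{4}\right)\right)^{2} = \left(0 + \frac{47}{20}\right)^{2} = \left(\frac{47}{20}\right)^{2} = \frac{2209}{400}$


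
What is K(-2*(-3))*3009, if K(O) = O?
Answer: 18054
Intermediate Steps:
K(-2*(-3))*3009 = -2*(-3)*3009 = 6*3009 = 18054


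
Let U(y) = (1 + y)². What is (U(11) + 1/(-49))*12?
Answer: 84660/49 ≈ 1727.8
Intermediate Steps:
(U(11) + 1/(-49))*12 = ((1 + 11)² + 1/(-49))*12 = (12² - 1/49)*12 = (144 - 1/49)*12 = (7055/49)*12 = 84660/49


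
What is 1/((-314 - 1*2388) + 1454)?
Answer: -1/1248 ≈ -0.00080128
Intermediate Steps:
1/((-314 - 1*2388) + 1454) = 1/((-314 - 2388) + 1454) = 1/(-2702 + 1454) = 1/(-1248) = -1/1248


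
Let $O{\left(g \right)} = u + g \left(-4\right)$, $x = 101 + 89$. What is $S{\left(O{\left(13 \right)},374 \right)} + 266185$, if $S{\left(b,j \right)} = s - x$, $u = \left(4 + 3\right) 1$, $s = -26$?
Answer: $265969$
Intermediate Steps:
$x = 190$
$u = 7$ ($u = 7 \cdot 1 = 7$)
$O{\left(g \right)} = 7 - 4 g$ ($O{\left(g \right)} = 7 + g \left(-4\right) = 7 - 4 g$)
$S{\left(b,j \right)} = -216$ ($S{\left(b,j \right)} = -26 - 190 = -216$)
$S{\left(O{\left(13 \right)},374 \right)} + 266185 = -216 + 266185 = 265969$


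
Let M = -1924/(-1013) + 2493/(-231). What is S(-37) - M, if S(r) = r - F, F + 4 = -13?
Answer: -866365/78001 ≈ -11.107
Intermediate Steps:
F = -17 (F = -4 - 13 = -17)
S(r) = 17 + r (S(r) = r - 1*(-17) = r + 17 = 17 + r)
M = -693655/78001 (M = -1924*(-1/1013) + 2493*(-1/231) = 1924/1013 - 831/77 = -693655/78001 ≈ -8.8929)
S(-37) - M = (17 - 37) - 1*(-693655/78001) = -20 + 693655/78001 = -866365/78001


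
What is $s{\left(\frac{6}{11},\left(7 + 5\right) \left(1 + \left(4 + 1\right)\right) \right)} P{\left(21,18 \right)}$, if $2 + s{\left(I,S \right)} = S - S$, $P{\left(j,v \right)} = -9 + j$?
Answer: $-24$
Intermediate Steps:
$s{\left(I,S \right)} = -2$ ($s{\left(I,S \right)} = -2 + \left(S - S\right) = -2 + 0 = -2$)
$s{\left(\frac{6}{11},\left(7 + 5\right) \left(1 + \left(4 + 1\right)\right) \right)} P{\left(21,18 \right)} = - 2 \left(-9 + 21\right) = \left(-2\right) 12 = -24$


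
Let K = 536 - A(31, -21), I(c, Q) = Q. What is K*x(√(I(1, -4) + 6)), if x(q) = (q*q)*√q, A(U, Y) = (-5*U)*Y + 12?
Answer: -5462*2^(¼) ≈ -6495.5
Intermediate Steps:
A(U, Y) = 12 - 5*U*Y (A(U, Y) = -5*U*Y + 12 = 12 - 5*U*Y)
K = -2731 (K = 536 - (12 - 5*31*(-21)) = 536 - (12 + 3255) = 536 - 1*3267 = 536 - 3267 = -2731)
x(q) = q^(5/2) (x(q) = q²*√q = q^(5/2))
K*x(√(I(1, -4) + 6)) = -2731*(-4 + 6)^(5/4) = -2731*2*2^(¼) = -5462*2^(¼)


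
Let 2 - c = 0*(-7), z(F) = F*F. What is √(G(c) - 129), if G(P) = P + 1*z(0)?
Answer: I*√127 ≈ 11.269*I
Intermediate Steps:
z(F) = F²
c = 2 (c = 2 - 0*(-7) = 2 - 1*0 = 2 + 0 = 2)
G(P) = P (G(P) = P + 1*0² = P + 1*0 = P + 0 = P)
√(G(c) - 129) = √(2 - 129) = √(-127) = I*√127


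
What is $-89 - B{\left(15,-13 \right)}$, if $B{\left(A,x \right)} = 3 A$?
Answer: $-134$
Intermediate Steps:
$-89 - B{\left(15,-13 \right)} = -89 - 3 \cdot 15 = -89 - 45 = -134$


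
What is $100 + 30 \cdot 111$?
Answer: $3430$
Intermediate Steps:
$100 + 30 \cdot 111 = 100 + 3330 = 3430$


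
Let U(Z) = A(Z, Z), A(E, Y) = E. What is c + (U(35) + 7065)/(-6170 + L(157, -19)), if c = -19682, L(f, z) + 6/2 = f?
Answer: -29603503/1504 ≈ -19683.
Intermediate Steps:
U(Z) = Z
L(f, z) = -3 + f
c + (U(35) + 7065)/(-6170 + L(157, -19)) = -19682 + (35 + 7065)/(-6170 + (-3 + 157)) = -19682 + 7100/(-6170 + 154) = -19682 + 7100/(-6016) = -19682 + 7100*(-1/6016) = -19682 - 1775/1504 = -29603503/1504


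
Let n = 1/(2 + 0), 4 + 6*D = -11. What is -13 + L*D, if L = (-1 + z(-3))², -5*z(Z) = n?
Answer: -641/40 ≈ -16.025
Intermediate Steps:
D = -5/2 (D = -⅔ + (⅙)*(-11) = -⅔ - 11/6 = -5/2 ≈ -2.5000)
n = ½ (n = 1/2 = ½ ≈ 0.50000)
z(Z) = -⅒ (z(Z) = -⅕*½ = -⅒)
L = 121/100 (L = (-1 - ⅒)² = (-11/10)² = 121/100 ≈ 1.2100)
-13 + L*D = -13 + (121/100)*(-5/2) = -13 - 121/40 = -641/40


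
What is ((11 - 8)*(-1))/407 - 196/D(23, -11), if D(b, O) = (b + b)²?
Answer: -21530/215303 ≈ -0.099999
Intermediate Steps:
D(b, O) = 4*b² (D(b, O) = (2*b)² = 4*b²)
((11 - 8)*(-1))/407 - 196/D(23, -11) = ((11 - 8)*(-1))/407 - 196/(4*23²) = (3*(-1))*(1/407) - 196/(4*529) = -3*1/407 - 196/2116 = -3/407 - 196*1/2116 = -3/407 - 49/529 = -21530/215303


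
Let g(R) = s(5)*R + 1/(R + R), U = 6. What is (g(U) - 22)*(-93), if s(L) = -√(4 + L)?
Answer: 14849/4 ≈ 3712.3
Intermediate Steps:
g(R) = 1/(2*R) - 3*R (g(R) = (-√(4 + 5))*R + 1/(R + R) = (-√9)*R + 1/(2*R) = (-1*3)*R + 1/(2*R) = -3*R + 1/(2*R) = 1/(2*R) - 3*R)
(g(U) - 22)*(-93) = (((½)/6 - 3*6) - 22)*(-93) = (((½)*(⅙) - 18) - 22)*(-93) = ((1/12 - 18) - 22)*(-93) = (-215/12 - 22)*(-93) = -479/12*(-93) = 14849/4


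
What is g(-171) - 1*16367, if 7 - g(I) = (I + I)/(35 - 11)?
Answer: -65383/4 ≈ -16346.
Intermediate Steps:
g(I) = 7 - I/12 (g(I) = 7 - (I + I)/(35 - 11) = 7 - 2*I/24 = 7 - I/12)
g(-171) - 1*16367 = (7 - 1/12*(-171)) - 1*16367 = (7 + 57/4) - 16367 = 85/4 - 16367 = -65383/4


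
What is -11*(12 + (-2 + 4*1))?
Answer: -154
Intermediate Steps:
-11*(12 + (-2 + 4*1)) = -11*(12 + (-2 + 4)) = -11*(12 + 2) = -11*14 = -154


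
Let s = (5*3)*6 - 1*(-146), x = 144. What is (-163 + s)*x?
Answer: 10512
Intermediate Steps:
s = 236 (s = 15*6 + 146 = 90 + 146 = 236)
(-163 + s)*x = (-163 + 236)*144 = 73*144 = 10512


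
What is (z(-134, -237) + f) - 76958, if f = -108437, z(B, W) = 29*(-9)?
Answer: -185656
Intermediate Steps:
z(B, W) = -261
(z(-134, -237) + f) - 76958 = (-261 - 108437) - 76958 = -108698 - 76958 = -185656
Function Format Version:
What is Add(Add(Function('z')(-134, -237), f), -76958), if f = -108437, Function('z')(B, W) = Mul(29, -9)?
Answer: -185656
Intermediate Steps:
Function('z')(B, W) = -261
Add(Add(Function('z')(-134, -237), f), -76958) = Add(Add(-261, -108437), -76958) = Add(-108698, -76958) = -185656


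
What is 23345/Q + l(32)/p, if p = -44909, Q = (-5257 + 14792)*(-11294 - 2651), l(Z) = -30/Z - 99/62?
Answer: -70573794461/592358019961360 ≈ -0.00011914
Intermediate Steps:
l(Z) = -99/62 - 30/Z (l(Z) = -30/Z - 99*1/62 = -30/Z - 99/62 = -99/62 - 30/Z)
Q = -132965575 (Q = 9535*(-13945) = -132965575)
23345/Q + l(32)/p = 23345/(-132965575) + (-99/62 - 30/32)/(-44909) = 23345*(-1/132965575) + (-99/62 - 30*1/32)*(-1/44909) = -4669/26593115 + (-99/62 - 15/16)*(-1/44909) = -4669/26593115 - 1257/496*(-1/44909) = -4669/26593115 + 1257/22274864 = -70573794461/592358019961360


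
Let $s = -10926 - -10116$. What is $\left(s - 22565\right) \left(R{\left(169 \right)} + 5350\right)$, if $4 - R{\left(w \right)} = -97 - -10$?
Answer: $-127183375$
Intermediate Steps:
$R{\left(w \right)} = 91$ ($R{\left(w \right)} = 4 - \left(-97 - -10\right) = 4 - \left(-97 + 10\right) = 4 - -87 = 4 + 87 = 91$)
$s = -810$ ($s = -10926 + 10116 = -810$)
$\left(s - 22565\right) \left(R{\left(169 \right)} + 5350\right) = \left(-810 - 22565\right) \left(91 + 5350\right) = \left(-23375\right) 5441 = -127183375$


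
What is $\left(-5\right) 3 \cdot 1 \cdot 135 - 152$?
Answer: $-2177$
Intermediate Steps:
$\left(-5\right) 3 \cdot 1 \cdot 135 - 152 = \left(-15\right) 1 \cdot 135 - 152 = \left(-15\right) 135 - 152 = -2025 - 152 = -2177$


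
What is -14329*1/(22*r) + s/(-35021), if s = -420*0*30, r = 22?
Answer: -14329/484 ≈ -29.605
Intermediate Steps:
s = 0 (s = -20*0*30 = 0*30 = 0)
-14329*1/(22*r) + s/(-35021) = -14329/((1*22)*22) + 0/(-35021) = -14329/(22*22) + 0*(-1/35021) = -14329/484 + 0 = -14329/484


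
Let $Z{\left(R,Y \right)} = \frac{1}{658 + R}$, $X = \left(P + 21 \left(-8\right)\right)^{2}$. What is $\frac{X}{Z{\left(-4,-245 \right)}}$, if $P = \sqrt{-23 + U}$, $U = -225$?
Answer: $18296304 - 439488 i \sqrt{62} \approx 1.8296 \cdot 10^{7} - 3.4605 \cdot 10^{6} i$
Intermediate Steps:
$P = 2 i \sqrt{62}$ ($P = \sqrt{-23 - 225} = \sqrt{-248} = 2 i \sqrt{62} \approx 15.748 i$)
$X = \left(-168 + 2 i \sqrt{62}\right)^{2}$ ($X = \left(2 i \sqrt{62} + 21 \left(-8\right)\right)^{2} = \left(2 i \sqrt{62} - 168\right)^{2} = \left(-168 + 2 i \sqrt{62}\right)^{2} \approx 27976.0 - 5291.3 i$)
$\frac{X}{Z{\left(-4,-245 \right)}} = \frac{27976 - 672 i \sqrt{62}}{\frac{1}{658 - 4}} = \frac{27976 - 672 i \sqrt{62}}{\frac{1}{654}} = \left(27976 - 672 i \sqrt{62}\right) \frac{1}{\frac{1}{654}} = \left(27976 - 672 i \sqrt{62}\right) 654 = 18296304 - 439488 i \sqrt{62}$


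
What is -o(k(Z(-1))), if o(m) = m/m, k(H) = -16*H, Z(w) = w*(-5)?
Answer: -1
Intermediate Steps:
Z(w) = -5*w
o(m) = 1
-o(k(Z(-1))) = -1*1 = -1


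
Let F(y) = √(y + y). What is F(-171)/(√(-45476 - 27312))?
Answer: 3*√691486/36394 ≈ 0.068546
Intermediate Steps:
F(y) = √2*√y (F(y) = √(2*y) = √2*√y)
F(-171)/(√(-45476 - 27312)) = (√2*√(-171))/(√(-45476 - 27312)) = (√2*(3*I*√19))/(√(-72788)) = (3*I*√38)/((2*I*√18197)) = (3*I*√38)*(-I*√18197/36394) = 3*√691486/36394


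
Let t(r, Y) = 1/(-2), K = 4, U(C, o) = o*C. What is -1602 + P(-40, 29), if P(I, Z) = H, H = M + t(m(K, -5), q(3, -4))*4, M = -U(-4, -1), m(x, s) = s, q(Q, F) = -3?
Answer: -1608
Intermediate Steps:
U(C, o) = C*o
M = -4 (M = -(-4)*(-1) = -1*4 = -4)
t(r, Y) = -½
H = -6 (H = -4 - ½*4 = -4 - 2 = -6)
P(I, Z) = -6
-1602 + P(-40, 29) = -1602 - 6 = -1608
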